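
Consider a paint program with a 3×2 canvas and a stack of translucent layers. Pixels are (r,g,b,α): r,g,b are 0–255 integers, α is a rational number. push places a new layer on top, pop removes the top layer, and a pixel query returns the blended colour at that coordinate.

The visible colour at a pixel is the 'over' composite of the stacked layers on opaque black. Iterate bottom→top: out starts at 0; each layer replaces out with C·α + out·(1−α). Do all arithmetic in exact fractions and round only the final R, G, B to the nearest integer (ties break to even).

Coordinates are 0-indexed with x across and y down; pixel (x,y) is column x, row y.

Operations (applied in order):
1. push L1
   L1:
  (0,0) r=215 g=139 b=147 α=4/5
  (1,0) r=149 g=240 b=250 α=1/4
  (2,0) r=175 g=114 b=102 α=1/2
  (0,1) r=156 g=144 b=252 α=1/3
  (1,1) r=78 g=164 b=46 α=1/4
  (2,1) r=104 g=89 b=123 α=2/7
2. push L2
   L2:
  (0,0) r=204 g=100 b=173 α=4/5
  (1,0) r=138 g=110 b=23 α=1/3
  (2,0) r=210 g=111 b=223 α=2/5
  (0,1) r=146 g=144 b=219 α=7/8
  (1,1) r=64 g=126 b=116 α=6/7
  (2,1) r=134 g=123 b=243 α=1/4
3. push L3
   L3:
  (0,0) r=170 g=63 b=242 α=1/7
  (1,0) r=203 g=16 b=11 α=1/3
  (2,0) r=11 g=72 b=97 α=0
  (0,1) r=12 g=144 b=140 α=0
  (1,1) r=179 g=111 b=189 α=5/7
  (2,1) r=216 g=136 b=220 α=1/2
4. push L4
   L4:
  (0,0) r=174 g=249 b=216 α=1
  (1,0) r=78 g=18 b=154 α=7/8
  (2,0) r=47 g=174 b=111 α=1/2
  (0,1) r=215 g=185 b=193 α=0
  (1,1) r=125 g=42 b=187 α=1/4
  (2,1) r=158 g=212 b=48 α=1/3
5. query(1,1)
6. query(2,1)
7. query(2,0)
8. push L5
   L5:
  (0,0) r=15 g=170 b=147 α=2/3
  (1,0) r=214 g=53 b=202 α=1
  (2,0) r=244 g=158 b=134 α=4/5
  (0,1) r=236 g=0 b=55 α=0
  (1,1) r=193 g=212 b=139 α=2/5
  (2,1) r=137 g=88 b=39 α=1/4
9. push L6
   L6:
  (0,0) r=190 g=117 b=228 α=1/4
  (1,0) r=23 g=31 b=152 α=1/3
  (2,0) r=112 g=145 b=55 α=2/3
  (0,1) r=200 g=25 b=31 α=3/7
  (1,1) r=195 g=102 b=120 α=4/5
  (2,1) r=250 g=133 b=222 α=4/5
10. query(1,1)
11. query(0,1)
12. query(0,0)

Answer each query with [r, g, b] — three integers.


query (1,1) [L1,L2,L3,L4] — begin 0,0,0
+L1 (α=1/4) → [39/2, 41, 23/2]
+L2 (α=6/7) → [807/14, 797/7, 1415/14]
+L3 (α=5/7) → [7072/49, 5479/49, 8030/49]
+L4 (α=1/4) → [27341/196, 18495/196, 33253/196]
= [139, 94, 170]

query (2,1) [L1,L2,L3,L4] — begin 0,0,0
L1 α=2/7: [208/7, 178/7, 246/7]
L2 α=1/4: [781/14, 1395/28, 2439/28]
L3 α=1/2: [3805/28, 5203/56, 8599/56]
L4 α=1/3: [6017/42, 3713/28, 9943/84]
→ [143, 133, 118]

query (2,0) [L1,L2,L3,L4] — begin 0,0,0
L1 α=1/2: [175/2, 57, 51]
L2 α=2/5: [273/2, 393/5, 599/5]
L3 α=0: [273/2, 393/5, 599/5]
L4 α=1/2: [367/4, 1263/10, 577/5]
= [92, 126, 115]

(1,1) stack=L1,L2,L3,L4,L5,L6; from [0,0,0]:
L1 α=1/4: [39/2, 41, 23/2]
L2 α=6/7: [807/14, 797/7, 1415/14]
L3 α=5/7: [7072/49, 5479/49, 8030/49]
L4 α=1/4: [27341/196, 18495/196, 33253/196]
L5 α=2/5: [157679/980, 138589/980, 154247/980]
L6 α=4/5: [922079/4900, 538429/4900, 624647/4900]
→ [188, 110, 127]

(0,1) stack=L1,L2,L3,L4,L5,L6; from [0,0,0]:
+L1 (α=1/3) → [52, 48, 84]
+L2 (α=7/8) → [537/4, 132, 1617/8]
+L3 (α=0) → [537/4, 132, 1617/8]
+L4 (α=0) → [537/4, 132, 1617/8]
+L5 (α=0) → [537/4, 132, 1617/8]
+L6 (α=3/7) → [1137/7, 603/7, 1803/14]
→ [162, 86, 129]

(0,0) stack=L1,L2,L3,L4,L5,L6; from [0,0,0]:
after L1 α=4/5: [172, 556/5, 588/5]
after L2 α=4/5: [988/5, 2556/25, 4048/25]
after L3 α=1/7: [6778/35, 16911/175, 4334/25]
after L4 α=1: [174, 249, 216]
after L5 α=2/3: [68, 589/3, 170]
after L6 α=1/4: [197/2, 353/2, 369/2]
→ [98, 176, 184]


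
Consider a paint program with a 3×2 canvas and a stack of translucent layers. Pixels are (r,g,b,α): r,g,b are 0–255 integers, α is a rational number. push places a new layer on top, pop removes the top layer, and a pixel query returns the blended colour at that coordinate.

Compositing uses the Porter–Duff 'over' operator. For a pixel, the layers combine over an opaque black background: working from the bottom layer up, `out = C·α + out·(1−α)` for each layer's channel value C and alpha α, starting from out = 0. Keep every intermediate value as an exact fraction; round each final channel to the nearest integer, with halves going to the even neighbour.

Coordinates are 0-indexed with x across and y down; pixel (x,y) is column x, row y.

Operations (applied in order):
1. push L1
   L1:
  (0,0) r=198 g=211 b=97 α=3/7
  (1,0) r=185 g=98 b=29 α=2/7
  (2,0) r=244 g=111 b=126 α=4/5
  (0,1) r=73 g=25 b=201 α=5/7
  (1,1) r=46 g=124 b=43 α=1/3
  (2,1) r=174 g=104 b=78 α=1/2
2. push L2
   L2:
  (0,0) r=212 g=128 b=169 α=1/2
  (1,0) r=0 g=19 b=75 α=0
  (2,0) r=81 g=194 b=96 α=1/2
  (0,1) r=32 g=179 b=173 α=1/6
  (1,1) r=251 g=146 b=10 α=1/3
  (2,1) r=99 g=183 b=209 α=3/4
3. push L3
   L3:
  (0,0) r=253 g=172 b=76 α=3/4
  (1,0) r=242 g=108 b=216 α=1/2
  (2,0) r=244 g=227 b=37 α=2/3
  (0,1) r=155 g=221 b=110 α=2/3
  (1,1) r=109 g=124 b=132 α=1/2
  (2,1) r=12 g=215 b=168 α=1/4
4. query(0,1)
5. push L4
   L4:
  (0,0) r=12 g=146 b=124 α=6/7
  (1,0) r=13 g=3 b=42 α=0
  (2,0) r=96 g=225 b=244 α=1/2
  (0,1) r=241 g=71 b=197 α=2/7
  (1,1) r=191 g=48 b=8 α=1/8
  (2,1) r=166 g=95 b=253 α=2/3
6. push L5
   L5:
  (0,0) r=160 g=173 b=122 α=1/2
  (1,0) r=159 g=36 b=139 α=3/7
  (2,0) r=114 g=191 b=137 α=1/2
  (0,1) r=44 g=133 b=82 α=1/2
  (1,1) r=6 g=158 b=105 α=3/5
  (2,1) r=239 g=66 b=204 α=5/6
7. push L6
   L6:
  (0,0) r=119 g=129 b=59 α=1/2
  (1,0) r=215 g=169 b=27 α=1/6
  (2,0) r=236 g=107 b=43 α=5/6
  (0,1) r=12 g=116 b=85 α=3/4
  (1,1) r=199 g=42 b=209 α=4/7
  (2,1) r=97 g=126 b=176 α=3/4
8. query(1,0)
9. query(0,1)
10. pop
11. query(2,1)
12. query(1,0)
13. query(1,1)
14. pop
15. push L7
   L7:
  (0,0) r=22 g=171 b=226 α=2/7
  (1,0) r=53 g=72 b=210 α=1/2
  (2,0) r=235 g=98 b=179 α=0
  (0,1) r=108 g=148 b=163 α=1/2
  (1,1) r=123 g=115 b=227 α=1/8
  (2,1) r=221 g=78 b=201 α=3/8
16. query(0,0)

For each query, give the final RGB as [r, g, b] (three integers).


(0,1) stack=L1,L2,L3; from [0,0,0]:
after L1 α=5/7: [365/7, 125/7, 1005/7]
after L2 α=1/6: [683/14, 313/7, 3118/21]
after L3 α=2/3: [5023/42, 3407/21, 7738/63]
= [120, 162, 123]

(1,0) stack=L1,L2,L3,L4,L5,L6; from [0,0,0]:
+L1 (α=2/7) → [370/7, 28, 58/7]
+L2 (α=0) → [370/7, 28, 58/7]
+L3 (α=1/2) → [1032/7, 68, 785/7]
+L4 (α=0) → [1032/7, 68, 785/7]
+L5 (α=3/7) → [7467/49, 380/7, 6059/49]
+L6 (α=1/6) → [23935/147, 3083/42, 15809/147]
= [163, 73, 108]

query (0,1) [L1,L2,L3,L4,L5,L6] — begin 0,0,0
+L1 (α=5/7) → [365/7, 125/7, 1005/7]
+L2 (α=1/6) → [683/14, 313/7, 3118/21]
+L3 (α=2/3) → [5023/42, 3407/21, 7738/63]
+L4 (α=2/7) → [45359/294, 20017/147, 63512/441]
+L5 (α=1/2) → [58295/588, 19784/147, 49837/441]
+L6 (α=3/4) → [79463/2352, 17735/147, 40573/441]
rounded: [34, 121, 92]

(2,1) stack=L1,L2,L3,L4,L5; from [0,0,0]:
after L1 α=1/2: [87, 52, 39]
after L2 α=3/4: [96, 601/4, 333/2]
after L3 α=1/4: [75, 2663/16, 1335/8]
after L4 α=2/3: [407/3, 1901/16, 5383/24]
after L5 α=5/6: [1996/9, 7181/96, 29863/144]
= [222, 75, 207]

at x=1,y=0 over L1,L2,L3,L4,L5:
L1 α=2/7: [370/7, 28, 58/7]
L2 α=0: [370/7, 28, 58/7]
L3 α=1/2: [1032/7, 68, 785/7]
L4 α=0: [1032/7, 68, 785/7]
L5 α=3/7: [7467/49, 380/7, 6059/49]
rounded: [152, 54, 124]

query (1,1) [L1,L2,L3,L4,L5] — begin 0,0,0
after L1 α=1/3: [46/3, 124/3, 43/3]
after L2 α=1/3: [845/9, 686/9, 116/9]
after L3 α=1/2: [913/9, 901/9, 652/9]
after L4 α=1/8: [4055/36, 6739/72, 1159/18]
after L5 α=3/5: [4379/90, 23803/180, 3994/45]
= [49, 132, 89]

at x=0,y=0 over L1,L2,L3,L4,L7:
L1 α=3/7: [594/7, 633/7, 291/7]
L2 α=1/2: [1039/7, 1529/14, 737/7]
L3 α=3/4: [1588/7, 8753/56, 2333/28]
L4 α=6/7: [2092/49, 57809/392, 23165/196]
L7 α=2/7: [12616/343, 423109/2744, 204417/1372]
= [37, 154, 149]


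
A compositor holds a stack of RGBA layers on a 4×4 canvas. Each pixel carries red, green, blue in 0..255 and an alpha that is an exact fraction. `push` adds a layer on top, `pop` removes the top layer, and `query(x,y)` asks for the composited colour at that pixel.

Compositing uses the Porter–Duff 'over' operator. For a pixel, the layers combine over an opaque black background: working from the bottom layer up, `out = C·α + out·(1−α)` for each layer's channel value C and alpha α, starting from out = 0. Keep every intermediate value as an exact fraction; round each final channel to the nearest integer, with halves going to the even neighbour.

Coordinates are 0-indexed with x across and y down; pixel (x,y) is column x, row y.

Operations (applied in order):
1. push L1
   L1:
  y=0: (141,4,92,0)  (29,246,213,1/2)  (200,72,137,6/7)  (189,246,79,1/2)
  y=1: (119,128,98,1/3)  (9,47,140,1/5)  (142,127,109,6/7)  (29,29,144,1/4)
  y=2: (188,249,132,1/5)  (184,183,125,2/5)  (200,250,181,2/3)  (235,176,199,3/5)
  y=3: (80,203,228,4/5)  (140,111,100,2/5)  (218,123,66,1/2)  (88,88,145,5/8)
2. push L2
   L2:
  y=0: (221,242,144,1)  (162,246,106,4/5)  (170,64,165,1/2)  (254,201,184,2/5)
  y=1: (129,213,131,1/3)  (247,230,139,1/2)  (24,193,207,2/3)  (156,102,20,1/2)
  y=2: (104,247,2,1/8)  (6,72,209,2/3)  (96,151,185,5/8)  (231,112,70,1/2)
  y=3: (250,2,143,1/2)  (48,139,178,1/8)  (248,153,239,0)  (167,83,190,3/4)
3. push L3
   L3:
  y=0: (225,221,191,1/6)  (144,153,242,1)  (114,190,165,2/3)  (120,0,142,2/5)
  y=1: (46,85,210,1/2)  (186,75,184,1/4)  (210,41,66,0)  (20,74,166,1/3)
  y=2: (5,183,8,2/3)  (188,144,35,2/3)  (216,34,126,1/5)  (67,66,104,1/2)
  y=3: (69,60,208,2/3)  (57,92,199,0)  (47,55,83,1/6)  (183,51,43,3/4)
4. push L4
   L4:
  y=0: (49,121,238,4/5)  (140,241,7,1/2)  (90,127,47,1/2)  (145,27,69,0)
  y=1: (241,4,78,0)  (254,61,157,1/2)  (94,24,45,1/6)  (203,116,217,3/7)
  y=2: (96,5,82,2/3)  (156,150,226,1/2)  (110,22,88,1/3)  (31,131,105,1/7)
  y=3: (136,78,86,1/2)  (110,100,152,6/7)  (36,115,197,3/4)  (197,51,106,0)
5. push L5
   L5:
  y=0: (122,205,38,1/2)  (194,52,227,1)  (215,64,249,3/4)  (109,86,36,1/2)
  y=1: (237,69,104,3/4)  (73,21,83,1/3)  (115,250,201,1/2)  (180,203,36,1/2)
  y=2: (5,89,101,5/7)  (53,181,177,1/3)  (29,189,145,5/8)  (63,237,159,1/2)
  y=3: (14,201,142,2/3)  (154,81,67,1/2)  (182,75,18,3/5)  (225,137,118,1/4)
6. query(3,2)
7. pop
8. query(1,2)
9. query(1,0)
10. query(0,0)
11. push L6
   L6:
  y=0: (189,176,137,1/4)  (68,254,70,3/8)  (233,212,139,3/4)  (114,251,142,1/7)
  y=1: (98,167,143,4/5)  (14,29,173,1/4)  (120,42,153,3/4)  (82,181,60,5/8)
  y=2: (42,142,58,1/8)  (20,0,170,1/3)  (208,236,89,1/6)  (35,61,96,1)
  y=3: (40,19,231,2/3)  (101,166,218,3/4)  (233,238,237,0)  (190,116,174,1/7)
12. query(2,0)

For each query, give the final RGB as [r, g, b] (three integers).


query (3,2) [L1,L2,L3,L4,L5] — begin 0,0,0
+L1 (α=3/5) → [141, 528/5, 597/5]
+L2 (α=1/2) → [186, 544/5, 947/10]
+L3 (α=1/2) → [253/2, 437/5, 1987/20]
+L4 (α=1/7) → [790/7, 3277/35, 7011/70]
+L5 (α=1/2) → [1231/14, 5786/35, 18141/140]
rounded: [88, 165, 130]

at x=1,y=2 over L1,L2,L3,L4:
after L1 α=2/5: [368/5, 366/5, 50]
after L2 α=2/3: [428/15, 362/5, 156]
after L3 α=2/3: [6068/45, 1802/15, 226/3]
after L4 α=1/2: [6544/45, 2026/15, 452/3]
rounded: [145, 135, 151]

(1,0) stack=L1,L2,L3,L4; from [0,0,0]:
L1 α=1/2: [29/2, 123, 213/2]
L2 α=4/5: [265/2, 1107/5, 1061/10]
L3 α=1: [144, 153, 242]
L4 α=1/2: [142, 197, 249/2]
rounded: [142, 197, 124]

query (0,0) [L1,L2,L3,L4] — begin 0,0,0
+L1 (α=0) → [0, 0, 0]
+L2 (α=1) → [221, 242, 144]
+L3 (α=1/6) → [665/3, 477/2, 911/6]
+L4 (α=4/5) → [1253/15, 289/2, 6623/30]
= [84, 144, 221]

at x=2,y=0 over L1,L2,L3,L4,L6:
after L1 α=6/7: [1200/7, 432/7, 822/7]
after L2 α=1/2: [1195/7, 440/7, 1977/14]
after L3 α=2/3: [2791/21, 3100/21, 2199/14]
after L4 α=1/2: [4681/42, 5767/42, 2857/28]
after L6 α=3/4: [34039/168, 32479/168, 14533/112]
= [203, 193, 130]


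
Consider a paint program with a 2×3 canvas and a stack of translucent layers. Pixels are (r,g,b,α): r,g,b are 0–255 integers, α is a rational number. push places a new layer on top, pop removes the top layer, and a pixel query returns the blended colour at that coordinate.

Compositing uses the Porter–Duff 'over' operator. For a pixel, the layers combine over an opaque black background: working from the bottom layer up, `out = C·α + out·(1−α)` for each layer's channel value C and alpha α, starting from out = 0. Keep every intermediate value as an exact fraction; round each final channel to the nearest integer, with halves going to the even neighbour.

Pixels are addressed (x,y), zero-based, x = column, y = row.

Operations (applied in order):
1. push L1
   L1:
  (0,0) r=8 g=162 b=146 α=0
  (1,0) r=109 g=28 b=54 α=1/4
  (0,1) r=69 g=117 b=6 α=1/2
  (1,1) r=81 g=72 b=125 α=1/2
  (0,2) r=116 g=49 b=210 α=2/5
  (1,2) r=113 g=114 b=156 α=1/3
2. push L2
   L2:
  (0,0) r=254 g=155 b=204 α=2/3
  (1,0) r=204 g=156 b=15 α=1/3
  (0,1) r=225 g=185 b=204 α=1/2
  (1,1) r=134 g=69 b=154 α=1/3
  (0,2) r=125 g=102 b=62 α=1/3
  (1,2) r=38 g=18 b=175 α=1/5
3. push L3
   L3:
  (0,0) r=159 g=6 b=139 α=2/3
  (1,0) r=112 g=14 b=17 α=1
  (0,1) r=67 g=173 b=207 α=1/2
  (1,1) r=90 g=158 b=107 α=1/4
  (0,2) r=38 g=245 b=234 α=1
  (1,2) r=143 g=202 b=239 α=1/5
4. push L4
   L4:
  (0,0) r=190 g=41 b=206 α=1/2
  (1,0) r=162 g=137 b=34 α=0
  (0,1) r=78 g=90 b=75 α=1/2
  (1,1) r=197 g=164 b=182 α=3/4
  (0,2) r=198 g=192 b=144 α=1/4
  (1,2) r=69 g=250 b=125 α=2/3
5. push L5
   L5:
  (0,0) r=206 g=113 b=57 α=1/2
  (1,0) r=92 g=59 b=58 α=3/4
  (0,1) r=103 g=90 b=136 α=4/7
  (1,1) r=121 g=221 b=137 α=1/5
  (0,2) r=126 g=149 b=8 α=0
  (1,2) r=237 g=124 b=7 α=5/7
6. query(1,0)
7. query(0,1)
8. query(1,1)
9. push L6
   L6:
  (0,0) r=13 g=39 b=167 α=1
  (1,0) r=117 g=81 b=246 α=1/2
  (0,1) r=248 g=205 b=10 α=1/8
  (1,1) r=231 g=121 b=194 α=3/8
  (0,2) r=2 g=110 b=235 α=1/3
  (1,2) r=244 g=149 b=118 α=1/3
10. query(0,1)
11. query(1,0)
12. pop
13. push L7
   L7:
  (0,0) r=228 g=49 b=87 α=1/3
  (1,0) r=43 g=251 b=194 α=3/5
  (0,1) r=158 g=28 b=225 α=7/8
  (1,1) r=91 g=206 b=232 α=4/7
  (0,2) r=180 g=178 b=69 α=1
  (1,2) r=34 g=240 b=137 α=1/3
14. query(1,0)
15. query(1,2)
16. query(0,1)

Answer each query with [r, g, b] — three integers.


query (1,0) [L1,L2,L3,L4,L5] — begin 0,0,0
+L1 (α=1/4) → [109/4, 7, 27/2]
+L2 (α=1/3) → [517/6, 170/3, 14]
+L3 (α=1) → [112, 14, 17]
+L4 (α=0) → [112, 14, 17]
+L5 (α=3/4) → [97, 191/4, 191/4]
= [97, 48, 48]

at x=0,y=1 over L1,L2,L3,L4,L5:
after L1 α=1/2: [69/2, 117/2, 3]
after L2 α=1/2: [519/4, 487/4, 207/2]
after L3 α=1/2: [787/8, 1179/8, 621/4]
after L4 α=1/2: [1411/16, 1899/16, 921/8]
after L5 α=4/7: [10825/112, 11457/112, 7115/56]
→ [97, 102, 127]

at x=1,y=1 over L1,L2,L3,L4,L5:
L1 α=1/2: [81/2, 36, 125/2]
L2 α=1/3: [215/3, 47, 93]
L3 α=1/4: [305/4, 299/4, 193/2]
L4 α=3/4: [2669/16, 2267/16, 1285/8]
L5 α=1/5: [3153/20, 3151/20, 1559/10]
rounded: [158, 158, 156]

(0,1) stack=L1,L2,L3,L4,L5,L6; from [0,0,0]:
+L1 (α=1/2) → [69/2, 117/2, 3]
+L2 (α=1/2) → [519/4, 487/4, 207/2]
+L3 (α=1/2) → [787/8, 1179/8, 621/4]
+L4 (α=1/2) → [1411/16, 1899/16, 921/8]
+L5 (α=4/7) → [10825/112, 11457/112, 7115/56]
+L6 (α=1/8) → [14793/128, 14737/128, 7195/64]
rounded: [116, 115, 112]

query (1,0) [L1,L2,L3,L4,L5,L6] — begin 0,0,0
L1 α=1/4: [109/4, 7, 27/2]
L2 α=1/3: [517/6, 170/3, 14]
L3 α=1: [112, 14, 17]
L4 α=0: [112, 14, 17]
L5 α=3/4: [97, 191/4, 191/4]
L6 α=1/2: [107, 515/8, 1175/8]
→ [107, 64, 147]

(1,0) stack=L1,L2,L3,L4,L5,L7; from [0,0,0]:
L1 α=1/4: [109/4, 7, 27/2]
L2 α=1/3: [517/6, 170/3, 14]
L3 α=1: [112, 14, 17]
L4 α=0: [112, 14, 17]
L5 α=3/4: [97, 191/4, 191/4]
L7 α=3/5: [323/5, 1697/10, 271/2]
rounded: [65, 170, 136]

(1,2) stack=L1,L2,L3,L4,L5,L7; from [0,0,0]:
+L1 (α=1/3) → [113/3, 38, 52]
+L2 (α=1/5) → [566/15, 34, 383/5]
+L3 (α=1/5) → [4409/75, 338/5, 2727/25]
+L4 (α=2/3) → [14759/225, 946/5, 8977/75]
+L5 (α=5/7) → [296143/1575, 4992/35, 20579/525]
+L7 (α=1/3) → [645836/4725, 6128/35, 113083/1575]
= [137, 175, 72]

(0,1) stack=L1,L2,L3,L4,L5,L7; from [0,0,0]:
+L1 (α=1/2) → [69/2, 117/2, 3]
+L2 (α=1/2) → [519/4, 487/4, 207/2]
+L3 (α=1/2) → [787/8, 1179/8, 621/4]
+L4 (α=1/2) → [1411/16, 1899/16, 921/8]
+L5 (α=4/7) → [10825/112, 11457/112, 7115/56]
+L7 (α=7/8) → [134697/896, 33409/896, 95315/448]
= [150, 37, 213]


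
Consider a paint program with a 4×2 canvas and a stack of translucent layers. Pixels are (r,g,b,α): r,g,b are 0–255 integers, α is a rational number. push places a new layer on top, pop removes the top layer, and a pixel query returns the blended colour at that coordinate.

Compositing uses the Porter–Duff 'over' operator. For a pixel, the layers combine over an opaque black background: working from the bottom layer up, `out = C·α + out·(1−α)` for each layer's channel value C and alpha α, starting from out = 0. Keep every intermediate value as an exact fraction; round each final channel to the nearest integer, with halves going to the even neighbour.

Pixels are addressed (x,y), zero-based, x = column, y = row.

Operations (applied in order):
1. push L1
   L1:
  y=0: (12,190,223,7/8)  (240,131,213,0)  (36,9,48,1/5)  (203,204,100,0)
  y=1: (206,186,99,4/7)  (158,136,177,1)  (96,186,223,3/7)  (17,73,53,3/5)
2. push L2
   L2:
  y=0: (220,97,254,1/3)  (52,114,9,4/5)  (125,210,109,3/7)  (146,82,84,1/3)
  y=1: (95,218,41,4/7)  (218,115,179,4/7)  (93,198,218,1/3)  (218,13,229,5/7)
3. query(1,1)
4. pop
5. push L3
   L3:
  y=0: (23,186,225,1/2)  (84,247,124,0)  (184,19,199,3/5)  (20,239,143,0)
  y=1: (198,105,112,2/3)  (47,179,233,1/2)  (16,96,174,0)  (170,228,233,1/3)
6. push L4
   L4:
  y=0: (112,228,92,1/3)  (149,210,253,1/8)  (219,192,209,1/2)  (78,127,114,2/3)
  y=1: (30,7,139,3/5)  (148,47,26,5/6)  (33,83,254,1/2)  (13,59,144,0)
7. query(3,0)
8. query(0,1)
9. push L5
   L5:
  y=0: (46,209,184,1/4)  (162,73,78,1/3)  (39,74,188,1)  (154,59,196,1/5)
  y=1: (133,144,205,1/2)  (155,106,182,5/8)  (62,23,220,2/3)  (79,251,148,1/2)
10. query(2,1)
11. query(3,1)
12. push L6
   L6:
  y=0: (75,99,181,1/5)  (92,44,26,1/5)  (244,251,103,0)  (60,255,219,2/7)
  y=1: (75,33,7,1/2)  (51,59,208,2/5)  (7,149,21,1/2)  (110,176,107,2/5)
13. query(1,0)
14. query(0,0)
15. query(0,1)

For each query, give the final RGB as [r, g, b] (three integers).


at x=1,y=1 over L1,L2:
after L1 α=1: [158, 136, 177]
after L2 α=4/7: [1346/7, 124, 1247/7]
rounded: [192, 124, 178]

(3,0) stack=L1,L3,L4; from [0,0,0]:
L1 α=0: [0, 0, 0]
L3 α=0: [0, 0, 0]
L4 α=2/3: [52, 254/3, 76]
= [52, 85, 76]

(0,1) stack=L1,L3,L4; from [0,0,0]:
L1 α=4/7: [824/7, 744/7, 396/7]
L3 α=2/3: [3596/21, 738/7, 1964/21]
L4 α=3/5: [9082/105, 1623/35, 2537/21]
→ [86, 46, 121]

at x=2,y=1 over L1,L3,L4,L5:
after L1 α=3/7: [288/7, 558/7, 669/7]
after L3 α=0: [288/7, 558/7, 669/7]
after L4 α=1/2: [519/14, 1139/14, 2447/14]
after L5 α=2/3: [2255/42, 1783/42, 2869/14]
= [54, 42, 205]

(3,1) stack=L1,L3,L4,L5; from [0,0,0]:
L1 α=3/5: [51/5, 219/5, 159/5]
L3 α=1/3: [952/15, 526/5, 1483/15]
L4 α=0: [952/15, 526/5, 1483/15]
L5 α=1/2: [2137/30, 1781/10, 3703/30]
rounded: [71, 178, 123]

(1,0) stack=L1,L3,L4,L5,L6; from [0,0,0]:
L1 α=0: [0, 0, 0]
L3 α=0: [0, 0, 0]
L4 α=1/8: [149/8, 105/4, 253/8]
L5 α=1/3: [797/12, 251/6, 565/12]
L6 α=1/5: [1073/15, 634/15, 643/15]
rounded: [72, 42, 43]

at x=0,y=0 over L1,L3,L4,L5,L6:
+L1 (α=7/8) → [21/2, 665/4, 1561/8]
+L3 (α=1/2) → [67/4, 1409/8, 3361/16]
+L4 (α=1/3) → [97/2, 2321/12, 4097/24]
+L5 (α=1/4) → [383/8, 3157/16, 5569/32]
+L6 (α=1/5) → [533/10, 3553/20, 7017/40]
→ [53, 178, 175]

(0,1) stack=L1,L3,L4,L5,L6; from [0,0,0]:
L1 α=4/7: [824/7, 744/7, 396/7]
L3 α=2/3: [3596/21, 738/7, 1964/21]
L4 α=3/5: [9082/105, 1623/35, 2537/21]
L5 α=1/2: [23047/210, 6663/70, 3421/21]
L6 α=1/2: [38797/420, 8973/140, 1784/21]
= [92, 64, 85]


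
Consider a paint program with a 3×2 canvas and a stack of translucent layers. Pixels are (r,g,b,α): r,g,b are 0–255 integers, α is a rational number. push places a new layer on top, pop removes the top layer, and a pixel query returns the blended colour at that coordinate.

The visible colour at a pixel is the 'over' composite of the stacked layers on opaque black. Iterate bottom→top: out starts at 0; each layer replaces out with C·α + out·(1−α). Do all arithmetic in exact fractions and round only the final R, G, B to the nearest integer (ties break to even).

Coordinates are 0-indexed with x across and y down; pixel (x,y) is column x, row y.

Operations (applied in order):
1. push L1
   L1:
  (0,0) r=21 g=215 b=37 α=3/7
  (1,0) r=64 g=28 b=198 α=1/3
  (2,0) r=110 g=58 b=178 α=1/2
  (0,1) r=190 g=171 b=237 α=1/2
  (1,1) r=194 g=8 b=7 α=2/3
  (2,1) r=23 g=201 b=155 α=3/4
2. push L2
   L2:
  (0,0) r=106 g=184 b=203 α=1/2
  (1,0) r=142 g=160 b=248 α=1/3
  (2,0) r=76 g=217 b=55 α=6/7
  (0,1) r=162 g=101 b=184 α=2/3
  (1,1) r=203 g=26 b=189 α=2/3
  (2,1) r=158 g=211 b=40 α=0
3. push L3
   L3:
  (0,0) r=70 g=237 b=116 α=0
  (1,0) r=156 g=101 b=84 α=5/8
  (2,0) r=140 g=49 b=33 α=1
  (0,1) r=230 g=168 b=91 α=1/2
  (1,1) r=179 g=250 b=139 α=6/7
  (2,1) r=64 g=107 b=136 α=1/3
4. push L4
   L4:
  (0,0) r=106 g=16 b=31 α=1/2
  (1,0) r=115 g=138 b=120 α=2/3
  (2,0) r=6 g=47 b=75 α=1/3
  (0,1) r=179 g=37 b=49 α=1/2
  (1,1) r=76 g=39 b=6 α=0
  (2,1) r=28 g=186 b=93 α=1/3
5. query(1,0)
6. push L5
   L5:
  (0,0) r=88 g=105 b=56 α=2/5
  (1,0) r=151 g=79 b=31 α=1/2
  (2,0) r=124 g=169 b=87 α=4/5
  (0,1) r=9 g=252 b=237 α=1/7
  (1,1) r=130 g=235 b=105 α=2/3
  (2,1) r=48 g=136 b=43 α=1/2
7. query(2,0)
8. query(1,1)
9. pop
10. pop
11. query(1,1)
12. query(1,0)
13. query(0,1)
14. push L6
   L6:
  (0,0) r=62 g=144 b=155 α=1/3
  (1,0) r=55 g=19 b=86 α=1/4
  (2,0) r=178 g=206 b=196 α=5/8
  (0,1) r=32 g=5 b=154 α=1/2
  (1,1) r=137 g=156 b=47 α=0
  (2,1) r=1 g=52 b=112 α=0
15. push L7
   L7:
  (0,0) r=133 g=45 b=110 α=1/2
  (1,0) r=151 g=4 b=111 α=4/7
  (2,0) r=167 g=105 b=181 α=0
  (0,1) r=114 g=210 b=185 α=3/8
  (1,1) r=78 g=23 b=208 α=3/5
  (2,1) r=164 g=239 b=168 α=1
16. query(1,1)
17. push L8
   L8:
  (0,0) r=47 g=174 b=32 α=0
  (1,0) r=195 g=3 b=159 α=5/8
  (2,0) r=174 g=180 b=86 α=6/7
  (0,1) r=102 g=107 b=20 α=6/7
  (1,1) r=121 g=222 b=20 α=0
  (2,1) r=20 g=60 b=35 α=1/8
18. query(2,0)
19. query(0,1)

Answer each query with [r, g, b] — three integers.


query (1,0) [L1,L2,L3,L4] — begin 0,0,0
L1 α=1/3: [64/3, 28/3, 66]
L2 α=1/3: [554/9, 536/9, 380/3]
L3 α=5/8: [1447/12, 2051/24, 100]
L4 α=2/3: [4207/36, 8675/72, 340/3]
= [117, 120, 113]

query (2,0) [L1,L2,L3,L4,L5] — begin 0,0,0
+L1 (α=1/2) → [55, 29, 89]
+L2 (α=6/7) → [73, 1331/7, 419/7]
+L3 (α=1) → [140, 49, 33]
+L4 (α=1/3) → [286/3, 145/3, 47]
+L5 (α=4/5) → [1774/15, 2173/15, 79]
rounded: [118, 145, 79]

query (1,1) [L1,L2,L3,L4,L5] — begin 0,0,0
L1 α=2/3: [388/3, 16/3, 14/3]
L2 α=2/3: [1606/9, 172/9, 1148/9]
L3 α=6/7: [11272/63, 13672/63, 8654/63]
L4 α=0: [11272/63, 13672/63, 8654/63]
L5 α=2/3: [27652/189, 43282/189, 21884/189]
rounded: [146, 229, 116]

(1,1) stack=L1,L2,L3; from [0,0,0]:
after L1 α=2/3: [388/3, 16/3, 14/3]
after L2 α=2/3: [1606/9, 172/9, 1148/9]
after L3 α=6/7: [11272/63, 13672/63, 8654/63]
= [179, 217, 137]

query (1,0) [L1,L2,L3] — begin 0,0,0
L1 α=1/3: [64/3, 28/3, 66]
L2 α=1/3: [554/9, 536/9, 380/3]
L3 α=5/8: [1447/12, 2051/24, 100]
→ [121, 85, 100]

(0,1) stack=L1,L2,L3; from [0,0,0]:
L1 α=1/2: [95, 171/2, 237/2]
L2 α=2/3: [419/3, 575/6, 973/6]
L3 α=1/2: [1109/6, 1583/12, 1519/12]
= [185, 132, 127]

(1,1) stack=L1,L2,L3,L6,L7; from [0,0,0]:
+L1 (α=2/3) → [388/3, 16/3, 14/3]
+L2 (α=2/3) → [1606/9, 172/9, 1148/9]
+L3 (α=6/7) → [11272/63, 13672/63, 8654/63]
+L6 (α=0) → [11272/63, 13672/63, 8654/63]
+L7 (α=3/5) → [37286/315, 31691/315, 11324/63]
= [118, 101, 180]

query (2,0) [L1,L2,L3,L6,L7,L8] — begin 0,0,0
L1 α=1/2: [55, 29, 89]
L2 α=6/7: [73, 1331/7, 419/7]
L3 α=1: [140, 49, 33]
L6 α=5/8: [655/4, 1177/8, 1079/8]
L7 α=0: [655/4, 1177/8, 1079/8]
L8 α=6/7: [4831/28, 9817/56, 5207/56]
rounded: [173, 175, 93]

(0,1) stack=L1,L2,L3,L6,L7,L8; from [0,0,0]:
+L1 (α=1/2) → [95, 171/2, 237/2]
+L2 (α=2/3) → [419/3, 575/6, 973/6]
+L3 (α=1/2) → [1109/6, 1583/12, 1519/12]
+L6 (α=1/2) → [1301/12, 1643/24, 3367/24]
+L7 (α=3/8) → [10609/96, 23335/192, 30155/192]
+L8 (α=6/7) → [69361/672, 146599/1344, 53195/1344]
→ [103, 109, 40]


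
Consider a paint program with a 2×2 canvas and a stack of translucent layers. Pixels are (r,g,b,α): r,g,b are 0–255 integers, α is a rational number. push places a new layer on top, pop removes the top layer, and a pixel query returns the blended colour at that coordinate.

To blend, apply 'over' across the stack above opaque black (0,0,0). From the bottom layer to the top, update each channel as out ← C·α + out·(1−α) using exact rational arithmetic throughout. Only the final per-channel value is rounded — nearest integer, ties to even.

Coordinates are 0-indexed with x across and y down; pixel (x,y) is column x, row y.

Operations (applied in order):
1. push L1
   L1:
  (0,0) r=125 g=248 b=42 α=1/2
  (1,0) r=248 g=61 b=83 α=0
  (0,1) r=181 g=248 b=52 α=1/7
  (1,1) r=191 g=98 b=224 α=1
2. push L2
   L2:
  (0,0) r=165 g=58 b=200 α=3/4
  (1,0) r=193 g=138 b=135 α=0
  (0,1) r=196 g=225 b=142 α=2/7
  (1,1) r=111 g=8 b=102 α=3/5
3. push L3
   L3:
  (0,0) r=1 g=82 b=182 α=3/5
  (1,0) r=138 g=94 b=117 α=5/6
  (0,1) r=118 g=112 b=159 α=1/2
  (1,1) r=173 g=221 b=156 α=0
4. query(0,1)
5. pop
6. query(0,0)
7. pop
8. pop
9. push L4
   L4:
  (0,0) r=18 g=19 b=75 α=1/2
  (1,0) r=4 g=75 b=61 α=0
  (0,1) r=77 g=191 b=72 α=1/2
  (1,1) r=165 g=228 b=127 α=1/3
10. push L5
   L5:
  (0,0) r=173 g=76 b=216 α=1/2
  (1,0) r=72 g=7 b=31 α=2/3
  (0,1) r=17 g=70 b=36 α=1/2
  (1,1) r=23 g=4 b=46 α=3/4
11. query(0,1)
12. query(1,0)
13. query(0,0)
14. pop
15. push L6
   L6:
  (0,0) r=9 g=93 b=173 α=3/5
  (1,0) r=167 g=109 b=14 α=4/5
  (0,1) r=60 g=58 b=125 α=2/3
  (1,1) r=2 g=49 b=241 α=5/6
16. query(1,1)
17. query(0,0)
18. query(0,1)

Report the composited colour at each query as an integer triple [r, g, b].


at x=0,y=1 over L1,L2,L3:
+L1 (α=1/7) → [181/7, 248/7, 52/7]
+L2 (α=2/7) → [3649/49, 4390/49, 2248/49]
+L3 (α=1/2) → [9431/98, 4939/49, 10039/98]
= [96, 101, 102]

query (0,0) [L1,L2] — begin 0,0,0
after L1 α=1/2: [125/2, 124, 21]
after L2 α=3/4: [1115/8, 149/2, 621/4]
= [139, 74, 155]

at x=0,y=1 over L4,L5:
after L4 α=1/2: [77/2, 191/2, 36]
after L5 α=1/2: [111/4, 331/4, 36]
→ [28, 83, 36]

(1,0) stack=L4,L5; from [0,0,0]:
L4 α=0: [0, 0, 0]
L5 α=2/3: [48, 14/3, 62/3]
= [48, 5, 21]

query (0,0) [L4,L5] — begin 0,0,0
L4 α=1/2: [9, 19/2, 75/2]
L5 α=1/2: [91, 171/4, 507/4]
→ [91, 43, 127]

query (1,1) [L4,L6] — begin 0,0,0
L4 α=1/3: [55, 76, 127/3]
L6 α=5/6: [65/6, 107/2, 1871/9]
→ [11, 54, 208]

query (0,0) [L4,L6] — begin 0,0,0
+L4 (α=1/2) → [9, 19/2, 75/2]
+L6 (α=3/5) → [9, 298/5, 594/5]
rounded: [9, 60, 119]

query (0,1) [L4,L6] — begin 0,0,0
after L4 α=1/2: [77/2, 191/2, 36]
after L6 α=2/3: [317/6, 141/2, 286/3]
= [53, 70, 95]


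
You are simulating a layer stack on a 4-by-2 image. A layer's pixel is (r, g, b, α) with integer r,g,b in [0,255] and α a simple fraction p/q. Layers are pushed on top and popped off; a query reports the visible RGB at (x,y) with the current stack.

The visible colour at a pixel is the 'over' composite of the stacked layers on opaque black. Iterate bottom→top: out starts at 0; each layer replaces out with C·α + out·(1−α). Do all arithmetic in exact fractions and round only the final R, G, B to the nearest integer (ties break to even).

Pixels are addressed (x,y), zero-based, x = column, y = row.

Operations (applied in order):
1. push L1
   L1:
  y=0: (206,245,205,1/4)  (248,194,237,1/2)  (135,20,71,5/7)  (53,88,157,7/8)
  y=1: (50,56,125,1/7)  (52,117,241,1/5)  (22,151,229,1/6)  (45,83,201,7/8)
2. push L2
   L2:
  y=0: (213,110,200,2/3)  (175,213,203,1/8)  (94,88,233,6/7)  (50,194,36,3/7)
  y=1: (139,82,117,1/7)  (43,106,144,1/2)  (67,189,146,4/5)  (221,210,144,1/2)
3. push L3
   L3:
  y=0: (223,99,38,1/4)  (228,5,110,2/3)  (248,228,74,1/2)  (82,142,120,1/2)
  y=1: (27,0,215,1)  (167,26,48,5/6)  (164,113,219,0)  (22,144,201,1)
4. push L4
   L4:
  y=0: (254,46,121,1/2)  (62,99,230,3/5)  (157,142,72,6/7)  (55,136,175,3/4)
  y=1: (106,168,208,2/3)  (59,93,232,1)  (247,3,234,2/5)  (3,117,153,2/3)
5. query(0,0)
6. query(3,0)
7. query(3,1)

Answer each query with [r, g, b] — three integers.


at x=0,y=0 over L1,L2,L3,L4:
+L1 (α=1/4) → [103/2, 245/4, 205/4]
+L2 (α=2/3) → [955/6, 375/4, 1805/12]
+L3 (α=1/4) → [1401/8, 1521/16, 1957/16]
+L4 (α=1/2) → [3433/16, 2257/32, 3893/32]
→ [215, 71, 122]

(3,0) stack=L1,L2,L3,L4; from [0,0,0]:
L1 α=7/8: [371/8, 77, 1099/8]
L2 α=3/7: [671/14, 890/7, 1315/14]
L3 α=1/2: [1819/28, 942/7, 2995/28]
L4 α=3/4: [6439/112, 1899/14, 17695/112]
→ [57, 136, 158]

query (3,1) [L1,L2,L3,L4] — begin 0,0,0
L1 α=7/8: [315/8, 581/8, 1407/8]
L2 α=1/2: [2083/16, 2261/16, 2559/16]
L3 α=1: [22, 144, 201]
L4 α=2/3: [28/3, 126, 169]
→ [9, 126, 169]


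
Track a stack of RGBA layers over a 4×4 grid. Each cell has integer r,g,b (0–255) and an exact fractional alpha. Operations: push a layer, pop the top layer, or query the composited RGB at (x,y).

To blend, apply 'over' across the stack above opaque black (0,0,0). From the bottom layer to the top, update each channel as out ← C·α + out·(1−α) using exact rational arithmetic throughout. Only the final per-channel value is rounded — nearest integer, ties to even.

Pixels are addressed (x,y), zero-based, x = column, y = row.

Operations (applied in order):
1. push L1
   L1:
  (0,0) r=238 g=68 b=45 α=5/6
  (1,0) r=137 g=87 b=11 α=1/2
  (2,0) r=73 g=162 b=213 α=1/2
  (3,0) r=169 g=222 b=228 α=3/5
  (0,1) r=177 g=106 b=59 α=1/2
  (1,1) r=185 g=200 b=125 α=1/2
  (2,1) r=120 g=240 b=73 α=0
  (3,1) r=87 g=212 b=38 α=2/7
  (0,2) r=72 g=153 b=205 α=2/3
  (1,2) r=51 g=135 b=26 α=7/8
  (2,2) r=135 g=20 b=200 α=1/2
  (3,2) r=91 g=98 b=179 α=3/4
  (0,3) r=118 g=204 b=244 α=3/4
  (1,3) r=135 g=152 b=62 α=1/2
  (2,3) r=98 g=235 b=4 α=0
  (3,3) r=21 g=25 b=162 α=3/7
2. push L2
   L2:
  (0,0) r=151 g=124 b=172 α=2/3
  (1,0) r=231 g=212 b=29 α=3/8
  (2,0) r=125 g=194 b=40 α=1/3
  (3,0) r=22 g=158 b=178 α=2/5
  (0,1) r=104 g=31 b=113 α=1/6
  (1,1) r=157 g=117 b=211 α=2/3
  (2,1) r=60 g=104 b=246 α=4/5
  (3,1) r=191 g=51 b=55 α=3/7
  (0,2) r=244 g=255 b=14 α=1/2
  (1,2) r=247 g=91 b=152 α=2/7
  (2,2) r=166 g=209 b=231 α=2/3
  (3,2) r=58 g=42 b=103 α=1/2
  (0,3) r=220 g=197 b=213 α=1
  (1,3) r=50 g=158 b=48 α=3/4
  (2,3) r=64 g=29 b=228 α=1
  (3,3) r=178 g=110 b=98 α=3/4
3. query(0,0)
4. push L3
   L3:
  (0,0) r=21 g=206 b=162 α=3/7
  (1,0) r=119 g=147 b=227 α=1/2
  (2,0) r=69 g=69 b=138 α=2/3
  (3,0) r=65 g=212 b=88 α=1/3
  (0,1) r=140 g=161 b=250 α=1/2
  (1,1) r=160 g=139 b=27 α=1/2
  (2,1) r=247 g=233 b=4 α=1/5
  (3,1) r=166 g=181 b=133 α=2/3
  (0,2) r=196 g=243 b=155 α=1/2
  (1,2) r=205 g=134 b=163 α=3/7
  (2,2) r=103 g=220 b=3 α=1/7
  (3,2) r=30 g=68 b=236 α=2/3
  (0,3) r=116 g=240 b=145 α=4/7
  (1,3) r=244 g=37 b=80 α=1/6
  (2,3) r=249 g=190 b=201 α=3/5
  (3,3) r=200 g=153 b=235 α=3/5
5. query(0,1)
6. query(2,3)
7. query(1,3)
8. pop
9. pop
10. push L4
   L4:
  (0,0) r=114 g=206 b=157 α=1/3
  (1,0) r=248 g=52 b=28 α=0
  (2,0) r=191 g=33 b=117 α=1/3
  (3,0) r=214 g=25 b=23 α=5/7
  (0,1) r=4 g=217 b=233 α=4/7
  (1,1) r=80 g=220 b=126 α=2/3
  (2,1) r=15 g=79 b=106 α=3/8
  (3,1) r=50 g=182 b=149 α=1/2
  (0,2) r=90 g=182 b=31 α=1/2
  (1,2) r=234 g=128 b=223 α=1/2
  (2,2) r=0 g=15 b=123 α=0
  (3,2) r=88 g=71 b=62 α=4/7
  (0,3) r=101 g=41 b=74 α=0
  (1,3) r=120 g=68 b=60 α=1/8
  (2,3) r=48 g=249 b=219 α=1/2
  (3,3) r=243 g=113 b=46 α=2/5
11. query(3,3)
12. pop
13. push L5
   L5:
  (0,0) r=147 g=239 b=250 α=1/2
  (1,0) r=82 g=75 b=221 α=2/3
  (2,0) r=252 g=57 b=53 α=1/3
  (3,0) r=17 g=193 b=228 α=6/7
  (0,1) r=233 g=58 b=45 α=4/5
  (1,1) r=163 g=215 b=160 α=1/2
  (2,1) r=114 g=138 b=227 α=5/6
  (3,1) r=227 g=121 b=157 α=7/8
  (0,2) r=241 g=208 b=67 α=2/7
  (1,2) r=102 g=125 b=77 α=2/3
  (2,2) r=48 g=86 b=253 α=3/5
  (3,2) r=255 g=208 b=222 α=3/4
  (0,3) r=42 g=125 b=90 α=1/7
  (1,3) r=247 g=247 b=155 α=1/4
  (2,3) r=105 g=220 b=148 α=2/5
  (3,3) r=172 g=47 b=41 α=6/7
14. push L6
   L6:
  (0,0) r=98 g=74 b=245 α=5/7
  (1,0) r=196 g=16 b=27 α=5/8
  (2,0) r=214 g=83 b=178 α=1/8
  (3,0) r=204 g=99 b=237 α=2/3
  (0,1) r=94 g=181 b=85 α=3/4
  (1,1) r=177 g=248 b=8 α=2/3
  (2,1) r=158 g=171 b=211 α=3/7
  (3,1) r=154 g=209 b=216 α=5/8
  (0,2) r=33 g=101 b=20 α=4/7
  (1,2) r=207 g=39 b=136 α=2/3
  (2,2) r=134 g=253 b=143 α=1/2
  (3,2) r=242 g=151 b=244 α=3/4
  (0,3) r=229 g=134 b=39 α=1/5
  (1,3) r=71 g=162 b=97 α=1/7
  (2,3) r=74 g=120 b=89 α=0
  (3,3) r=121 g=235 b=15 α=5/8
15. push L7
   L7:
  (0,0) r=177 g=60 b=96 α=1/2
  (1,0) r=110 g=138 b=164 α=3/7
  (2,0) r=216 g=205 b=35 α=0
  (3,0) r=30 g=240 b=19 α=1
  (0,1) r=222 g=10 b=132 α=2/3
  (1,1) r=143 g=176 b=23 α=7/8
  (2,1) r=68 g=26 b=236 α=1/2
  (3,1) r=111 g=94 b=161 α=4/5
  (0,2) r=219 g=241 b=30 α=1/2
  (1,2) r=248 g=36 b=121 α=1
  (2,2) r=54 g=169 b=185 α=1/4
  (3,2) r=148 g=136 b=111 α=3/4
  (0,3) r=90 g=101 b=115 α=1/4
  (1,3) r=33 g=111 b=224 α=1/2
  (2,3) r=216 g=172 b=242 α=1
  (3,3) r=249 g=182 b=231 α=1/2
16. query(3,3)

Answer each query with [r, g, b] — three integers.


query (0,0) [L1,L2] — begin 0,0,0
after L1 α=5/6: [595/3, 170/3, 75/2]
after L2 α=2/3: [1501/9, 914/9, 763/6]
rounded: [167, 102, 127]

query (0,1) [L1,L2,L3] — begin 0,0,0
L1 α=1/2: [177/2, 53, 59/2]
L2 α=1/6: [1093/12, 148/3, 521/12]
L3 α=1/2: [2773/24, 631/6, 3521/24]
= [116, 105, 147]

at x=2,y=3 over L1,L2,L3:
L1 α=0: [0, 0, 0]
L2 α=1: [64, 29, 228]
L3 α=3/5: [175, 628/5, 1059/5]
rounded: [175, 126, 212]

at x=1,y=3 over L1,L2,L3:
after L1 α=1/2: [135/2, 76, 31]
after L2 α=3/4: [435/8, 275/2, 175/4]
after L3 α=1/6: [4127/48, 483/4, 1195/24]
rounded: [86, 121, 50]

at x=3,y=3 over L1,L4:
L1 α=3/7: [9, 75/7, 486/7]
L4 α=2/5: [513/5, 1807/35, 2102/35]
= [103, 52, 60]

at x=3,y=3 over L1,L5,L6,L7:
+L1 (α=3/7) → [9, 75/7, 486/7]
+L5 (α=6/7) → [1041/7, 2049/49, 2208/49]
+L6 (α=5/8) → [3679/28, 31861/196, 10299/392]
+L7 (α=1/2) → [10651/56, 67533/392, 100851/784]
rounded: [190, 172, 129]


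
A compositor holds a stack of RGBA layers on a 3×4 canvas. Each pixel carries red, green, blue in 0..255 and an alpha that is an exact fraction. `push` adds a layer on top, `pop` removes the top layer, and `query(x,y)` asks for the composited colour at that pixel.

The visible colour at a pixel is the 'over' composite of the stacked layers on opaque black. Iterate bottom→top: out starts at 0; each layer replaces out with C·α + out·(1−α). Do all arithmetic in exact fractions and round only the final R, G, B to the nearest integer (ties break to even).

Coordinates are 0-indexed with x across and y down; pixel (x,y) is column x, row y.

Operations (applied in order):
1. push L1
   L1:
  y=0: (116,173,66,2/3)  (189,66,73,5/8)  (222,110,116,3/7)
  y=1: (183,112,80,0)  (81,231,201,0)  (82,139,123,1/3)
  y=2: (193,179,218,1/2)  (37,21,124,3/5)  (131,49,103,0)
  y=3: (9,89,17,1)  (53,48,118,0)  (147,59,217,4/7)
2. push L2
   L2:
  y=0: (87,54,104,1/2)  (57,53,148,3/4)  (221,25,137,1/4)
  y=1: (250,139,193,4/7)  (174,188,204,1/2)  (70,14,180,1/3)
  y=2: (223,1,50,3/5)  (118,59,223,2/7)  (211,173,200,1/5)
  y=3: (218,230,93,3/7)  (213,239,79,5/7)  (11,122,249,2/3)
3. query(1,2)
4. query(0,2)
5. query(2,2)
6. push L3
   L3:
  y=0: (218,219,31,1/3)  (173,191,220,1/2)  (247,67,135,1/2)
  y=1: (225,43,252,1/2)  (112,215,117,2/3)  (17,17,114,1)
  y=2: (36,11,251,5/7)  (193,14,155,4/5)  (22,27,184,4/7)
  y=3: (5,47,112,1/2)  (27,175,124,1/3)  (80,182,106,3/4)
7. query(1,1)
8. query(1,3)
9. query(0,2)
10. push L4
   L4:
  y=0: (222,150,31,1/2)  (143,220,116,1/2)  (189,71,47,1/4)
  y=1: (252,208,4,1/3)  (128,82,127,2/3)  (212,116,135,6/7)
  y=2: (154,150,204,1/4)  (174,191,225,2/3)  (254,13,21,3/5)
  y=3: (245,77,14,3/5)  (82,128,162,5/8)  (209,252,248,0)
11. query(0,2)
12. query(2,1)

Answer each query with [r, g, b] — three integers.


query (1,2) [L1,L2] — begin 0,0,0
L1 α=3/5: [111/5, 63/5, 372/5]
L2 α=2/7: [347/7, 181/7, 818/7]
= [50, 26, 117]

at x=0,y=2 over L1,L2:
L1 α=1/2: [193/2, 179/2, 109]
L2 α=3/5: [862/5, 182/5, 368/5]
rounded: [172, 36, 74]

at x=2,y=2 over L1,L2:
+L1 (α=0) → [0, 0, 0]
+L2 (α=1/5) → [211/5, 173/5, 40]
→ [42, 35, 40]

(1,1) stack=L1,L2,L3; from [0,0,0]:
+L1 (α=0) → [0, 0, 0]
+L2 (α=1/2) → [87, 94, 102]
+L3 (α=2/3) → [311/3, 524/3, 112]
rounded: [104, 175, 112]

(1,3) stack=L1,L2,L3; from [0,0,0]:
after L1 α=0: [0, 0, 0]
after L2 α=5/7: [1065/7, 1195/7, 395/7]
after L3 α=1/3: [773/7, 1205/7, 1658/21]
= [110, 172, 79]

query (0,2) [L1,L2,L3] — begin 0,0,0
after L1 α=1/2: [193/2, 179/2, 109]
after L2 α=3/5: [862/5, 182/5, 368/5]
after L3 α=5/7: [2624/35, 639/35, 7011/35]
rounded: [75, 18, 200]

at x=0,y=2 over L1,L2,L3,L4:
L1 α=1/2: [193/2, 179/2, 109]
L2 α=3/5: [862/5, 182/5, 368/5]
L3 α=5/7: [2624/35, 639/35, 7011/35]
L4 α=1/4: [6631/70, 7167/140, 28173/140]
→ [95, 51, 201]

at x=2,y=1 over L1,L2,L3,L4:
after L1 α=1/3: [82/3, 139/3, 41]
after L2 α=1/3: [374/9, 320/9, 262/3]
after L3 α=1: [17, 17, 114]
after L4 α=6/7: [1289/7, 713/7, 132]
→ [184, 102, 132]


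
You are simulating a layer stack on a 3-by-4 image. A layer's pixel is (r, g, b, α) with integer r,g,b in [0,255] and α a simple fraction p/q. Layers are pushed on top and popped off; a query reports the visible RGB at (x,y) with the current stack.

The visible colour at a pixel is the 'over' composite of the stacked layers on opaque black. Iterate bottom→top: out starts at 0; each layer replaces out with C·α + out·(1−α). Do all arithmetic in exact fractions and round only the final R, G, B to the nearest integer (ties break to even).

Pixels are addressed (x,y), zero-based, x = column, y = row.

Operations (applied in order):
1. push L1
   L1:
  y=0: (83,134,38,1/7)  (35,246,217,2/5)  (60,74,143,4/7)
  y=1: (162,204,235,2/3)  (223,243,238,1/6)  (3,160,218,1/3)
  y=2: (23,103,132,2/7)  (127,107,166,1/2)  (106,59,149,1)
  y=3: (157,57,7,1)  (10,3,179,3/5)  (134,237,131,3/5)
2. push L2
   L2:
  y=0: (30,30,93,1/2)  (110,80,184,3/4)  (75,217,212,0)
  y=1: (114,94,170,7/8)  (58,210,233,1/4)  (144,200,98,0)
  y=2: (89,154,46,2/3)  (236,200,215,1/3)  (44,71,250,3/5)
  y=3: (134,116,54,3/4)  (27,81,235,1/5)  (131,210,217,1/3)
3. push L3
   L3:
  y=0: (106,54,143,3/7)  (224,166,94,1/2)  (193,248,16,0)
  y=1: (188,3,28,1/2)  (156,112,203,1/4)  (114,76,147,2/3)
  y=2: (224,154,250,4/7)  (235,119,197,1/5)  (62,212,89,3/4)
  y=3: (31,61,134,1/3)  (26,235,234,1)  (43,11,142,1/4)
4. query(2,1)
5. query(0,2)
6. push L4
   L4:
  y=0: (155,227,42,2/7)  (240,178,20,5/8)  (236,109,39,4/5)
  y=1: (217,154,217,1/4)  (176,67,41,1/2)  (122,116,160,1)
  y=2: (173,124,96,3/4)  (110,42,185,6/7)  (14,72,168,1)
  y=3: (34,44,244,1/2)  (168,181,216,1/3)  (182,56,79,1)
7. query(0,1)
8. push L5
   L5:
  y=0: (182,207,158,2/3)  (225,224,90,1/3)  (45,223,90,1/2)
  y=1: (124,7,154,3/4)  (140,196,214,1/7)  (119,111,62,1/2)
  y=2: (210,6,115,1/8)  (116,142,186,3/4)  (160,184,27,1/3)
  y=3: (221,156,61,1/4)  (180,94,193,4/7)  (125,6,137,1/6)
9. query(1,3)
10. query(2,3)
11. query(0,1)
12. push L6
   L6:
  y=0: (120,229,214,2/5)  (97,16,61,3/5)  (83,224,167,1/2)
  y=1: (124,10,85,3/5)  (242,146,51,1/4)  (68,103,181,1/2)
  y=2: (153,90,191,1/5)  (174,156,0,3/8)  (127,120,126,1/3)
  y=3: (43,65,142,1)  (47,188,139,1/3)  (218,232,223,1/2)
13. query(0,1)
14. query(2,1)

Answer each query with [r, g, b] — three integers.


query (2,1) [L1,L2,L3] — begin 0,0,0
+L1 (α=1/3) → [1, 160/3, 218/3]
+L2 (α=0) → [1, 160/3, 218/3]
+L3 (α=2/3) → [229/3, 616/9, 1100/9]
= [76, 68, 122]

(0,2) stack=L1,L2,L3; from [0,0,0]:
after L1 α=2/7: [46/7, 206/7, 264/7]
after L2 α=2/3: [1292/21, 2362/21, 908/21]
after L3 α=4/7: [7564/49, 6674/49, 7908/49]
rounded: [154, 136, 161]

at x=0,y=1 over L1,L2,L3,L4:
L1 α=2/3: [108, 136, 470/3]
L2 α=7/8: [453/4, 397/4, 505/3]
L3 α=1/2: [1205/8, 409/8, 589/6]
L4 α=1/4: [5351/32, 2459/32, 1023/8]
→ [167, 77, 128]

(1,3) stack=L1,L2,L3,L4,L5; from [0,0,0]:
L1 α=3/5: [6, 9/5, 537/5]
L2 α=1/5: [51/5, 441/25, 3323/25]
L3 α=1: [26, 235, 234]
L4 α=1/3: [220/3, 217, 228]
L5 α=4/7: [940/7, 1027/7, 208]
rounded: [134, 147, 208]

at x=2,y=3 over L1,L2,L3,L4,L5:
+L1 (α=3/5) → [402/5, 711/5, 393/5]
+L2 (α=1/3) → [1459/15, 824/5, 1871/15]
+L3 (α=1/4) → [837/10, 2527/20, 2581/20]
+L4 (α=1) → [182, 56, 79]
+L5 (α=1/6) → [345/2, 143/3, 266/3]
rounded: [172, 48, 89]

query (0,1) [L1,L2,L3,L4,L5] — begin 0,0,0
after L1 α=2/3: [108, 136, 470/3]
after L2 α=7/8: [453/4, 397/4, 505/3]
after L3 α=1/2: [1205/8, 409/8, 589/6]
after L4 α=1/4: [5351/32, 2459/32, 1023/8]
after L5 α=3/4: [17255/128, 3131/128, 4719/32]
→ [135, 24, 147]

query (0,1) [L1,L2,L3,L4,L5,L6] — begin 0,0,0
+L1 (α=2/3) → [108, 136, 470/3]
+L2 (α=7/8) → [453/4, 397/4, 505/3]
+L3 (α=1/2) → [1205/8, 409/8, 589/6]
+L4 (α=1/4) → [5351/32, 2459/32, 1023/8]
+L5 (α=3/4) → [17255/128, 3131/128, 4719/32]
+L6 (α=3/5) → [41063/320, 5051/320, 8799/80]
→ [128, 16, 110]

(2,1) stack=L1,L2,L3,L4,L5,L6; from [0,0,0]:
L1 α=1/3: [1, 160/3, 218/3]
L2 α=0: [1, 160/3, 218/3]
L3 α=2/3: [229/3, 616/9, 1100/9]
L4 α=1: [122, 116, 160]
L5 α=1/2: [241/2, 227/2, 111]
L6 α=1/2: [377/4, 433/4, 146]
→ [94, 108, 146]
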